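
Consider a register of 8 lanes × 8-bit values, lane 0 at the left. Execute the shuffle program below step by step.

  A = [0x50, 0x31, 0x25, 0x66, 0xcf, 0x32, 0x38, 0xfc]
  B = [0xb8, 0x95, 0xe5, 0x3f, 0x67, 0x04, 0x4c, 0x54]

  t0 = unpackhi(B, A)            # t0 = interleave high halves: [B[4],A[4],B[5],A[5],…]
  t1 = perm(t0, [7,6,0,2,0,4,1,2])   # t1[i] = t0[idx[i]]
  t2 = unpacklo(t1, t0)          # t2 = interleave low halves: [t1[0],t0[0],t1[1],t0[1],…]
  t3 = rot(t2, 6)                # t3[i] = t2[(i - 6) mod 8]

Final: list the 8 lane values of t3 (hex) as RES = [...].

t0 = [0x67, 0xcf, 0x04, 0x32, 0x4c, 0x38, 0x54, 0xfc]
t1 = [0xfc, 0x54, 0x67, 0x04, 0x67, 0x4c, 0xcf, 0x04]
t2 = [0xfc, 0x67, 0x54, 0xcf, 0x67, 0x04, 0x04, 0x32]
t3 = [0x54, 0xcf, 0x67, 0x04, 0x04, 0x32, 0xfc, 0x67]

RES = [0x54, 0xcf, 0x67, 0x04, 0x04, 0x32, 0xfc, 0x67]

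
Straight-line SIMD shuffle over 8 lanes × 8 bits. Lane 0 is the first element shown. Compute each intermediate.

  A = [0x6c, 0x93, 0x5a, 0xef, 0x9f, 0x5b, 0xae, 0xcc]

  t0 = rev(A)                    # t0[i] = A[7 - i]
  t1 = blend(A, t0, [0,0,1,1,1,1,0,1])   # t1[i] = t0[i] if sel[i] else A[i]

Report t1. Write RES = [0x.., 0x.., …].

RES = [ 0x6c  0x93  0x5b  0x9f  0xef  0x5a  0xae  0x6c ]

  t0: cc ae 5b 9f ef 5a 93 6c
  t1: 6c 93 5b 9f ef 5a ae 6c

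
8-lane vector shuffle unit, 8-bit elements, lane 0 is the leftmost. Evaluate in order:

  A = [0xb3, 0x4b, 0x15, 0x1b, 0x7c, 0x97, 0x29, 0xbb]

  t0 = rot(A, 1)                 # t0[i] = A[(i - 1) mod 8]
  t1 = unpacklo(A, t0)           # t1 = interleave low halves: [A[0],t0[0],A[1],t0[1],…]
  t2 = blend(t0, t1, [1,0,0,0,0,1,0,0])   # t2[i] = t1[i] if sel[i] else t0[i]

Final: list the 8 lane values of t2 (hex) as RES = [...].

  t0: bb b3 4b 15 1b 7c 97 29
  t1: b3 bb 4b b3 15 4b 1b 15
  t2: b3 b3 4b 15 1b 4b 97 29

RES = [ 0xb3  0xb3  0x4b  0x15  0x1b  0x4b  0x97  0x29 ]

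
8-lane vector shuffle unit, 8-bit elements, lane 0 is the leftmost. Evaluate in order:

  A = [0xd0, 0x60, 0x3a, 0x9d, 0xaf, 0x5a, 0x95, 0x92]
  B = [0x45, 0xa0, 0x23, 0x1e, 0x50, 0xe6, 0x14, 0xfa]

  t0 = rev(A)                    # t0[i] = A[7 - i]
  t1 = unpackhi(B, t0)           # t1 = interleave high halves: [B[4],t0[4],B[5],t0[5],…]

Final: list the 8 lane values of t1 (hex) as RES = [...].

→ t0 |92|95|5a|af|9d|3a|60|d0|
→ t1 |50|9d|e6|3a|14|60|fa|d0|

RES = [ 0x50  0x9d  0xe6  0x3a  0x14  0x60  0xfa  0xd0 ]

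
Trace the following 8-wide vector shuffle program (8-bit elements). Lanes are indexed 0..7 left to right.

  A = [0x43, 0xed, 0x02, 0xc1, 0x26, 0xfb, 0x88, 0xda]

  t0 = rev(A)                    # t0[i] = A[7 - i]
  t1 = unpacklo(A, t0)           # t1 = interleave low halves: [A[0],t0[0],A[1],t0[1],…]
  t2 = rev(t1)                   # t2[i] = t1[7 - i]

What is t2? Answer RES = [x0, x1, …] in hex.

→ t0 |da|88|fb|26|c1|02|ed|43|
→ t1 |43|da|ed|88|02|fb|c1|26|
→ t2 |26|c1|fb|02|88|ed|da|43|

RES = [ 0x26  0xc1  0xfb  0x02  0x88  0xed  0xda  0x43 ]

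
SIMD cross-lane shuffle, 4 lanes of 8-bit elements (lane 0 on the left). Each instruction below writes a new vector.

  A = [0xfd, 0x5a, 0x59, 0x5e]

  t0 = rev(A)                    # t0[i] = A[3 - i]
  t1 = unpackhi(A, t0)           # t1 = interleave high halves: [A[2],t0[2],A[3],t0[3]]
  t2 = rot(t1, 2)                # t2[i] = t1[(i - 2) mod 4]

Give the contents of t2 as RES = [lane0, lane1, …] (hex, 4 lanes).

t0 = [0x5e, 0x59, 0x5a, 0xfd]
t1 = [0x59, 0x5a, 0x5e, 0xfd]
t2 = [0x5e, 0xfd, 0x59, 0x5a]

RES = [0x5e, 0xfd, 0x59, 0x5a]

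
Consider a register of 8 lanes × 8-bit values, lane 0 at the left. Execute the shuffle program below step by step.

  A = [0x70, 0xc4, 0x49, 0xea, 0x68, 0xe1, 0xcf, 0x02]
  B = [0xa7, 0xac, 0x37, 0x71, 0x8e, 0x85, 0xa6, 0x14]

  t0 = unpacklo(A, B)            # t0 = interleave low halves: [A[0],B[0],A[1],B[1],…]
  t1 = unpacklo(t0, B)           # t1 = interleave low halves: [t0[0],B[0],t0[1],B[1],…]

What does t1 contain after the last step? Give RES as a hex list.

RES = [ 0x70  0xa7  0xa7  0xac  0xc4  0x37  0xac  0x71 ]

t0 = [0x70, 0xa7, 0xc4, 0xac, 0x49, 0x37, 0xea, 0x71]
t1 = [0x70, 0xa7, 0xa7, 0xac, 0xc4, 0x37, 0xac, 0x71]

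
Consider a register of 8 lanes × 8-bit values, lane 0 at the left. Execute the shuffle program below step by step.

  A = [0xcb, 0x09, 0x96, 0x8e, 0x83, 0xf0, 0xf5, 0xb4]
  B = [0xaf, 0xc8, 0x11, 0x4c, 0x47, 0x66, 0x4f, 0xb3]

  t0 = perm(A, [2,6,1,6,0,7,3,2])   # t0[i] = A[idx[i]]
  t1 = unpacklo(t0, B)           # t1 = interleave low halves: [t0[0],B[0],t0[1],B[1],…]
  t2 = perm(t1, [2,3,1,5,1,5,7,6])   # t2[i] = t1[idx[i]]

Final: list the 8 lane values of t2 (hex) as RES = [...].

  t0: 96 f5 09 f5 cb b4 8e 96
  t1: 96 af f5 c8 09 11 f5 4c
  t2: f5 c8 af 11 af 11 4c f5

RES = [0xf5, 0xc8, 0xaf, 0x11, 0xaf, 0x11, 0x4c, 0xf5]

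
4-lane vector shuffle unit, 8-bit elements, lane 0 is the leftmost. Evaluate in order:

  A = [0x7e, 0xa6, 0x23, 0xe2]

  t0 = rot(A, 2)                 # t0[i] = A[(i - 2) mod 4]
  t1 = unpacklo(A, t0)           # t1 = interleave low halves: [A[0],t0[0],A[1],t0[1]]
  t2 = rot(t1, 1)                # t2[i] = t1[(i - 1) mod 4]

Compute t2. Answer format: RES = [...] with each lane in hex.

  t0: 23 e2 7e a6
  t1: 7e 23 a6 e2
  t2: e2 7e 23 a6

RES = [ 0xe2  0x7e  0x23  0xa6 ]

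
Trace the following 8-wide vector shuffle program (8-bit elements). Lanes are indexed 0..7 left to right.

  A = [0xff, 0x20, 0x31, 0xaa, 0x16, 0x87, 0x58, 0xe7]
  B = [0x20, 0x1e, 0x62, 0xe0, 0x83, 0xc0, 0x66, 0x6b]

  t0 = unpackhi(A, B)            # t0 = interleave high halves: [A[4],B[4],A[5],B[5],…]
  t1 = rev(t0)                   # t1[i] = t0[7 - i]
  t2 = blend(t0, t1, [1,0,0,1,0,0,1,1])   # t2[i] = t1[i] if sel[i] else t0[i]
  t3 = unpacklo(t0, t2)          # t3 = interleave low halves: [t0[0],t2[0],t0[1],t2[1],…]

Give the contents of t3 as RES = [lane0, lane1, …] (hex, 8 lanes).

RES = [0x16, 0x6b, 0x83, 0x83, 0x87, 0x87, 0xc0, 0x58]

  t0: 16 83 87 c0 58 66 e7 6b
  t1: 6b e7 66 58 c0 87 83 16
  t2: 6b 83 87 58 58 66 83 16
  t3: 16 6b 83 83 87 87 c0 58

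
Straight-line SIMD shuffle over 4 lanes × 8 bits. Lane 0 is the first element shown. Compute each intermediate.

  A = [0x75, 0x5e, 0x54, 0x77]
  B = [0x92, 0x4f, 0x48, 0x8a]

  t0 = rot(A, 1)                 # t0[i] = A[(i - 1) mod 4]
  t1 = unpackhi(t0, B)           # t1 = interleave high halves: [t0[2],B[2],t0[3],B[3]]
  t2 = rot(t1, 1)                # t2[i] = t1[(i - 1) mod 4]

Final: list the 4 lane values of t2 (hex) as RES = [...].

t0 = [0x77, 0x75, 0x5e, 0x54]
t1 = [0x5e, 0x48, 0x54, 0x8a]
t2 = [0x8a, 0x5e, 0x48, 0x54]

RES = [0x8a, 0x5e, 0x48, 0x54]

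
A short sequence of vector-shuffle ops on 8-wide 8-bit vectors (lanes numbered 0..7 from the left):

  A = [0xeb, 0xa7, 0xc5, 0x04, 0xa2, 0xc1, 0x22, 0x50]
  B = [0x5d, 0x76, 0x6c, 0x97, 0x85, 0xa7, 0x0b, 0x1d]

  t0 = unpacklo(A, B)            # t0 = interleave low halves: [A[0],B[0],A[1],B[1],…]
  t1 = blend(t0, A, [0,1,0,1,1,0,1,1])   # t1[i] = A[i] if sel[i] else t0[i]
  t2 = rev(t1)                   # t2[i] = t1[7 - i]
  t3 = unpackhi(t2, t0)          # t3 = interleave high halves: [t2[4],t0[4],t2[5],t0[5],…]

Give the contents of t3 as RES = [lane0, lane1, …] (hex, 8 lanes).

RES = [ 0x04  0xc5  0xa7  0x6c  0xa7  0x04  0xeb  0x97 ]

  t0: eb 5d a7 76 c5 6c 04 97
  t1: eb a7 a7 04 a2 6c 22 50
  t2: 50 22 6c a2 04 a7 a7 eb
  t3: 04 c5 a7 6c a7 04 eb 97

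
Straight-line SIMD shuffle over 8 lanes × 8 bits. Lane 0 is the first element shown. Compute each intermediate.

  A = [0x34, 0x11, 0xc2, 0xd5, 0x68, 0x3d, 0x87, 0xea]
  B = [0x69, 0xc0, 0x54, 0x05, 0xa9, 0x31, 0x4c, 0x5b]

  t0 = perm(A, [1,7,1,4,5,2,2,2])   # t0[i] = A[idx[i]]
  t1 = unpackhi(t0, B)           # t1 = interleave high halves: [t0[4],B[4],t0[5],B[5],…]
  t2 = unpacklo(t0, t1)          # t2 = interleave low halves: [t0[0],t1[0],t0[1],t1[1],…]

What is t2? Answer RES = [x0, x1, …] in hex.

RES = [ 0x11  0x3d  0xea  0xa9  0x11  0xc2  0x68  0x31 ]

  t0: 11 ea 11 68 3d c2 c2 c2
  t1: 3d a9 c2 31 c2 4c c2 5b
  t2: 11 3d ea a9 11 c2 68 31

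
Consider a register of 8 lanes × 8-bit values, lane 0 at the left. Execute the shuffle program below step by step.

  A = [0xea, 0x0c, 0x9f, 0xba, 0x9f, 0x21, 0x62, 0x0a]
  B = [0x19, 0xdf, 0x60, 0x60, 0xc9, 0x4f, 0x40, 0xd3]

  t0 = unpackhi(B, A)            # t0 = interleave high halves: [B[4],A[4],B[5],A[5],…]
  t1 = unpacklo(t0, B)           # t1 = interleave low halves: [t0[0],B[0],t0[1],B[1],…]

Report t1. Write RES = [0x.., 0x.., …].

RES = [ 0xc9  0x19  0x9f  0xdf  0x4f  0x60  0x21  0x60 ]

→ t0 |c9|9f|4f|21|40|62|d3|0a|
→ t1 |c9|19|9f|df|4f|60|21|60|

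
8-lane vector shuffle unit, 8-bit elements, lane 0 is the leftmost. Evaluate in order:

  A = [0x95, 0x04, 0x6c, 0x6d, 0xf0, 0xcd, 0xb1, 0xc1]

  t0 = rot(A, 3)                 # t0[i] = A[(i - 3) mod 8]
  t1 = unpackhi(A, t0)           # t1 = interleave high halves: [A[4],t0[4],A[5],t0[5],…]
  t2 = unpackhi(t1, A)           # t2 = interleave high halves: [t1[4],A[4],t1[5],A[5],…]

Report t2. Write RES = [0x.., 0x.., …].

t0 = [0xcd, 0xb1, 0xc1, 0x95, 0x04, 0x6c, 0x6d, 0xf0]
t1 = [0xf0, 0x04, 0xcd, 0x6c, 0xb1, 0x6d, 0xc1, 0xf0]
t2 = [0xb1, 0xf0, 0x6d, 0xcd, 0xc1, 0xb1, 0xf0, 0xc1]

RES = [0xb1, 0xf0, 0x6d, 0xcd, 0xc1, 0xb1, 0xf0, 0xc1]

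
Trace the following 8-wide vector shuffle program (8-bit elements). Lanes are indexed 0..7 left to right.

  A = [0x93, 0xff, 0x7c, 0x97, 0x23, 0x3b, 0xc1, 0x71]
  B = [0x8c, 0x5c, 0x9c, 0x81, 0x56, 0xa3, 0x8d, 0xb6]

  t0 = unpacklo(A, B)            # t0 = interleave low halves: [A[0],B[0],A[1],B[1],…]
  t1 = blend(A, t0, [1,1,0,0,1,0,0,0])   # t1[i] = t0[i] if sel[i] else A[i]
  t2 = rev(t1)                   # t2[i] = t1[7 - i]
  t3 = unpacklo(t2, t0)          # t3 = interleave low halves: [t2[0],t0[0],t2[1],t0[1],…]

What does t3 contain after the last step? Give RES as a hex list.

RES = [0x71, 0x93, 0xc1, 0x8c, 0x3b, 0xff, 0x7c, 0x5c]

→ t0 |93|8c|ff|5c|7c|9c|97|81|
→ t1 |93|8c|7c|97|7c|3b|c1|71|
→ t2 |71|c1|3b|7c|97|7c|8c|93|
→ t3 |71|93|c1|8c|3b|ff|7c|5c|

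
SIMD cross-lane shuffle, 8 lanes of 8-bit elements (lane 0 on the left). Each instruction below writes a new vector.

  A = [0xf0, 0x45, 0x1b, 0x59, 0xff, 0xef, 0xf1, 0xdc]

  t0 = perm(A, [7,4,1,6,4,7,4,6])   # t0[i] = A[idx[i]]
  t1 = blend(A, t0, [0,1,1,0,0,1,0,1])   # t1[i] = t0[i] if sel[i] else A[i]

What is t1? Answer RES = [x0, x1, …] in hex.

RES = [ 0xf0  0xff  0x45  0x59  0xff  0xdc  0xf1  0xf1 ]

→ t0 |dc|ff|45|f1|ff|dc|ff|f1|
→ t1 |f0|ff|45|59|ff|dc|f1|f1|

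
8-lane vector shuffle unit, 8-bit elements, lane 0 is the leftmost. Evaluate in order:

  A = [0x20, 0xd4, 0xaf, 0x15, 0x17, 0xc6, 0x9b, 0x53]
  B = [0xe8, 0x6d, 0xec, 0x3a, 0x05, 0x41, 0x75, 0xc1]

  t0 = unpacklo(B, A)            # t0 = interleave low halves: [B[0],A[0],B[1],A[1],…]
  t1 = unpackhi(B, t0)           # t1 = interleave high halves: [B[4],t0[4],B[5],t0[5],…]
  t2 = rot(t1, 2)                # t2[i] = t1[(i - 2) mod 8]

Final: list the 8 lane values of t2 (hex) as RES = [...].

RES = [0xc1, 0x15, 0x05, 0xec, 0x41, 0xaf, 0x75, 0x3a]

  t0: e8 20 6d d4 ec af 3a 15
  t1: 05 ec 41 af 75 3a c1 15
  t2: c1 15 05 ec 41 af 75 3a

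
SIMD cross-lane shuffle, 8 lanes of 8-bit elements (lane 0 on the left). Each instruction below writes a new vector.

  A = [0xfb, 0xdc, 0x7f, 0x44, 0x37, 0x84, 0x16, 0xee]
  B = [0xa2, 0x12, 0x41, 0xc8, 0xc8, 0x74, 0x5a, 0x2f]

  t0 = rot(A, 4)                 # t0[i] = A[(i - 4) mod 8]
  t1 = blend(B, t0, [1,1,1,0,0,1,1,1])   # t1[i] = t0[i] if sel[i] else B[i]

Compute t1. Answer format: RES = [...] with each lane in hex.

RES = [0x37, 0x84, 0x16, 0xc8, 0xc8, 0xdc, 0x7f, 0x44]

→ t0 |37|84|16|ee|fb|dc|7f|44|
→ t1 |37|84|16|c8|c8|dc|7f|44|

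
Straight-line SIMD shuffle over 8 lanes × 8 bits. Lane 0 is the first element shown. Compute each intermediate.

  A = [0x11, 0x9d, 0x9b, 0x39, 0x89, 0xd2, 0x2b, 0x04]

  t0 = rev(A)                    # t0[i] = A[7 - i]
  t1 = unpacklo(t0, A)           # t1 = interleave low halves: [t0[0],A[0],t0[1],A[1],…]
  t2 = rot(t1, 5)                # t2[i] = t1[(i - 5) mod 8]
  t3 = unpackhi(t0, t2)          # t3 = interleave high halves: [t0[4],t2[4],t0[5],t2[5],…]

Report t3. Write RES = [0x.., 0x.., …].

RES = [0x39, 0x39, 0x9b, 0x04, 0x9d, 0x11, 0x11, 0x2b]

t0 = [0x04, 0x2b, 0xd2, 0x89, 0x39, 0x9b, 0x9d, 0x11]
t1 = [0x04, 0x11, 0x2b, 0x9d, 0xd2, 0x9b, 0x89, 0x39]
t2 = [0x9d, 0xd2, 0x9b, 0x89, 0x39, 0x04, 0x11, 0x2b]
t3 = [0x39, 0x39, 0x9b, 0x04, 0x9d, 0x11, 0x11, 0x2b]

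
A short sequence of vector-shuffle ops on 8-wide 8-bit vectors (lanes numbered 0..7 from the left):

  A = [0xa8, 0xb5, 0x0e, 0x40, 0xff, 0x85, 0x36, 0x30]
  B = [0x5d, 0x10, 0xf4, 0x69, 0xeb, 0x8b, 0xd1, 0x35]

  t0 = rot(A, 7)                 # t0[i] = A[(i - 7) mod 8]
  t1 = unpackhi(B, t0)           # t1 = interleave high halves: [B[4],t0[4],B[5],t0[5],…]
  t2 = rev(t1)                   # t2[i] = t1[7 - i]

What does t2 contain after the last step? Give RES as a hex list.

RES = [ 0xa8  0x35  0x30  0xd1  0x36  0x8b  0x85  0xeb ]

  t0: b5 0e 40 ff 85 36 30 a8
  t1: eb 85 8b 36 d1 30 35 a8
  t2: a8 35 30 d1 36 8b 85 eb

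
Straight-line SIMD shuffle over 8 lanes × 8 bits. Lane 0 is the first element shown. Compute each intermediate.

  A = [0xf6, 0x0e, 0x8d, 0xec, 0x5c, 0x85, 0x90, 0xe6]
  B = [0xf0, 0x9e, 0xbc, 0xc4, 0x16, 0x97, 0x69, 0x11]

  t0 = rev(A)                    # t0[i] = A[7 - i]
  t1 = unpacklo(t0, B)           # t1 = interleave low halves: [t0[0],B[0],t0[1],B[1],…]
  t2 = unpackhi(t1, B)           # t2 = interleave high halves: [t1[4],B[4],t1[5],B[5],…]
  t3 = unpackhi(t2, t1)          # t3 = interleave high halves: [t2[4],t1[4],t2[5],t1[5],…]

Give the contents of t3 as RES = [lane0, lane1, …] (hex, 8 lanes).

RES = [ 0x5c  0x85  0x69  0xbc  0xc4  0x5c  0x11  0xc4 ]

t0 = [0xe6, 0x90, 0x85, 0x5c, 0xec, 0x8d, 0x0e, 0xf6]
t1 = [0xe6, 0xf0, 0x90, 0x9e, 0x85, 0xbc, 0x5c, 0xc4]
t2 = [0x85, 0x16, 0xbc, 0x97, 0x5c, 0x69, 0xc4, 0x11]
t3 = [0x5c, 0x85, 0x69, 0xbc, 0xc4, 0x5c, 0x11, 0xc4]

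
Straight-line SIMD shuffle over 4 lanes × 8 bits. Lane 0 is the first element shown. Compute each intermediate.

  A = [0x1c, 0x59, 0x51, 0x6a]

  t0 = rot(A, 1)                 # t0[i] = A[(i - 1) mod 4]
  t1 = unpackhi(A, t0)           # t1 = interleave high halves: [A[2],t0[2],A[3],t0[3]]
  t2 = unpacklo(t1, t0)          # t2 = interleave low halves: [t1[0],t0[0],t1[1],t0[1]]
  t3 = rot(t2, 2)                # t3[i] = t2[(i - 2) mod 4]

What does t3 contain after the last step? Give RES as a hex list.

  t0: 6a 1c 59 51
  t1: 51 59 6a 51
  t2: 51 6a 59 1c
  t3: 59 1c 51 6a

RES = [0x59, 0x1c, 0x51, 0x6a]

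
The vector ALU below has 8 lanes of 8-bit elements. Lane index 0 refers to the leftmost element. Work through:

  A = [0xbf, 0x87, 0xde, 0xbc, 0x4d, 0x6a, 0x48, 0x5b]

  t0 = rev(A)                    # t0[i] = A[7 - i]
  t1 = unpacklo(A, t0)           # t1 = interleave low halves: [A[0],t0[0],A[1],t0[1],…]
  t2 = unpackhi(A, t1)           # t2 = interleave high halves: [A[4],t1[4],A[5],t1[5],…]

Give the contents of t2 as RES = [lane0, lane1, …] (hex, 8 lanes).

RES = [ 0x4d  0xde  0x6a  0x6a  0x48  0xbc  0x5b  0x4d ]

→ t0 |5b|48|6a|4d|bc|de|87|bf|
→ t1 |bf|5b|87|48|de|6a|bc|4d|
→ t2 |4d|de|6a|6a|48|bc|5b|4d|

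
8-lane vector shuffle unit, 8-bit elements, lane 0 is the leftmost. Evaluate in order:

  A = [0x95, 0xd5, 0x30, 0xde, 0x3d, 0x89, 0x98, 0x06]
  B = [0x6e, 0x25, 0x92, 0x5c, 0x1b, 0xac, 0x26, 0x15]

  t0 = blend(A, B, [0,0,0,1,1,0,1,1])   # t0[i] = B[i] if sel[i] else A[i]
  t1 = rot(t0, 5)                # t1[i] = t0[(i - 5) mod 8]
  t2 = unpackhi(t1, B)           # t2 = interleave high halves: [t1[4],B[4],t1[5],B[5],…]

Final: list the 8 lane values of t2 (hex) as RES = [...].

→ t0 |95|d5|30|5c|1b|89|26|15|
→ t1 |5c|1b|89|26|15|95|d5|30|
→ t2 |15|1b|95|ac|d5|26|30|15|

RES = [ 0x15  0x1b  0x95  0xac  0xd5  0x26  0x30  0x15 ]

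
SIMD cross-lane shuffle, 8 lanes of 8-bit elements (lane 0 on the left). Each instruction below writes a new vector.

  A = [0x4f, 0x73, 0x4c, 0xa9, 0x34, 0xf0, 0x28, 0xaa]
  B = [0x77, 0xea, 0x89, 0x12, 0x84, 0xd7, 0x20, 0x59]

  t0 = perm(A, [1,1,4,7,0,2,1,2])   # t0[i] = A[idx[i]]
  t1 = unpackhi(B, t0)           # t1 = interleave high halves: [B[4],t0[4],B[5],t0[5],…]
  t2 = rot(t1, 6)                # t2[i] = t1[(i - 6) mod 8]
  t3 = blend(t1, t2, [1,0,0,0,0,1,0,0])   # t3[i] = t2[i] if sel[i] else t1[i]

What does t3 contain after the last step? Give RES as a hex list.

RES = [0xd7, 0x4f, 0xd7, 0x4c, 0x20, 0x4c, 0x59, 0x4c]

t0 = [0x73, 0x73, 0x34, 0xaa, 0x4f, 0x4c, 0x73, 0x4c]
t1 = [0x84, 0x4f, 0xd7, 0x4c, 0x20, 0x73, 0x59, 0x4c]
t2 = [0xd7, 0x4c, 0x20, 0x73, 0x59, 0x4c, 0x84, 0x4f]
t3 = [0xd7, 0x4f, 0xd7, 0x4c, 0x20, 0x4c, 0x59, 0x4c]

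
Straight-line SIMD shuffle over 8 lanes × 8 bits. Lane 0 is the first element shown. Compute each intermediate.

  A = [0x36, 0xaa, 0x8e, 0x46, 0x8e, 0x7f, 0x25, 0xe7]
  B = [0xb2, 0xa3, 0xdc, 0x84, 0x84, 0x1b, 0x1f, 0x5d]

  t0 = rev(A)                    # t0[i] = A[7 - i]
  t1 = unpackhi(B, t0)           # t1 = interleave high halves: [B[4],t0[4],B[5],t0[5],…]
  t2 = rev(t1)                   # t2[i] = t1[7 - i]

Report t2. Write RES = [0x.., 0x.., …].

RES = [0x36, 0x5d, 0xaa, 0x1f, 0x8e, 0x1b, 0x46, 0x84]

→ t0 |e7|25|7f|8e|46|8e|aa|36|
→ t1 |84|46|1b|8e|1f|aa|5d|36|
→ t2 |36|5d|aa|1f|8e|1b|46|84|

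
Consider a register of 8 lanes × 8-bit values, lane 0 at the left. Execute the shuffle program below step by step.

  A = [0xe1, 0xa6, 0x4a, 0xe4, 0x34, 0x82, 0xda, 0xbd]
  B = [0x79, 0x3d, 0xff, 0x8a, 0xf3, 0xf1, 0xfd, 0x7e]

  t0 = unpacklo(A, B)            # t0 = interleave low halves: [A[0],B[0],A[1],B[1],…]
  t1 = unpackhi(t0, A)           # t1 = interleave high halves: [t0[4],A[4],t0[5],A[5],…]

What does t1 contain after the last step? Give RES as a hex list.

  t0: e1 79 a6 3d 4a ff e4 8a
  t1: 4a 34 ff 82 e4 da 8a bd

RES = [ 0x4a  0x34  0xff  0x82  0xe4  0xda  0x8a  0xbd ]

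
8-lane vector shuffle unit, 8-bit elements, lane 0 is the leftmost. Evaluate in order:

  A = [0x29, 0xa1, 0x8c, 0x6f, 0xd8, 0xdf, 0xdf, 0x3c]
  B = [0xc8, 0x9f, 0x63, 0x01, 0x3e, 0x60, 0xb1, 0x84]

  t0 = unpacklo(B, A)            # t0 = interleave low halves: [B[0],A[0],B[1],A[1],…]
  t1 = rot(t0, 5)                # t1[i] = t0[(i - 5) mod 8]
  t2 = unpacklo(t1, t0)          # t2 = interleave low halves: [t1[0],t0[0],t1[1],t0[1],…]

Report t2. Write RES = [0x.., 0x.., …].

RES = [0xa1, 0xc8, 0x63, 0x29, 0x8c, 0x9f, 0x01, 0xa1]

  t0: c8 29 9f a1 63 8c 01 6f
  t1: a1 63 8c 01 6f c8 29 9f
  t2: a1 c8 63 29 8c 9f 01 a1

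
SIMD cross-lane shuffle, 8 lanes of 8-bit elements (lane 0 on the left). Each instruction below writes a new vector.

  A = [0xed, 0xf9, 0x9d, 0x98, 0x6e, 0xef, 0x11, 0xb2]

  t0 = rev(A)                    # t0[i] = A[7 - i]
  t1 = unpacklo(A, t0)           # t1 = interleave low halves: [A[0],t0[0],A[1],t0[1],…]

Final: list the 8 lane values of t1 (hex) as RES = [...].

t0 = [0xb2, 0x11, 0xef, 0x6e, 0x98, 0x9d, 0xf9, 0xed]
t1 = [0xed, 0xb2, 0xf9, 0x11, 0x9d, 0xef, 0x98, 0x6e]

RES = [ 0xed  0xb2  0xf9  0x11  0x9d  0xef  0x98  0x6e ]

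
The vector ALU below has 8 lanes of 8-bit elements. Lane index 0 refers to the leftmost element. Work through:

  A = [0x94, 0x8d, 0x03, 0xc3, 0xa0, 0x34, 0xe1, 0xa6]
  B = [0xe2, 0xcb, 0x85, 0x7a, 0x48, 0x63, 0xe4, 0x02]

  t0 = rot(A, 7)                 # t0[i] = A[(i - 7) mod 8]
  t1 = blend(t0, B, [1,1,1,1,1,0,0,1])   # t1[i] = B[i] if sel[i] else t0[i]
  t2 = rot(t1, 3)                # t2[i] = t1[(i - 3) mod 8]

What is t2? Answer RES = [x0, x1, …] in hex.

RES = [0xe1, 0xa6, 0x02, 0xe2, 0xcb, 0x85, 0x7a, 0x48]

t0 = [0x8d, 0x03, 0xc3, 0xa0, 0x34, 0xe1, 0xa6, 0x94]
t1 = [0xe2, 0xcb, 0x85, 0x7a, 0x48, 0xe1, 0xa6, 0x02]
t2 = [0xe1, 0xa6, 0x02, 0xe2, 0xcb, 0x85, 0x7a, 0x48]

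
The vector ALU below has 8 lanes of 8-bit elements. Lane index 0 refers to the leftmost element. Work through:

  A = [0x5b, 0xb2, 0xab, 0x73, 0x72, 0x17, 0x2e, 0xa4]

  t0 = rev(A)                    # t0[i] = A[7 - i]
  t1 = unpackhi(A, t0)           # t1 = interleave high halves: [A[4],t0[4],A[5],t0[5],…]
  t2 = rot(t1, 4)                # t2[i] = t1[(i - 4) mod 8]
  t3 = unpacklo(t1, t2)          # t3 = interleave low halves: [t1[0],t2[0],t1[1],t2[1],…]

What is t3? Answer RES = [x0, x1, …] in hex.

→ t0 |a4|2e|17|72|73|ab|b2|5b|
→ t1 |72|73|17|ab|2e|b2|a4|5b|
→ t2 |2e|b2|a4|5b|72|73|17|ab|
→ t3 |72|2e|73|b2|17|a4|ab|5b|

RES = [0x72, 0x2e, 0x73, 0xb2, 0x17, 0xa4, 0xab, 0x5b]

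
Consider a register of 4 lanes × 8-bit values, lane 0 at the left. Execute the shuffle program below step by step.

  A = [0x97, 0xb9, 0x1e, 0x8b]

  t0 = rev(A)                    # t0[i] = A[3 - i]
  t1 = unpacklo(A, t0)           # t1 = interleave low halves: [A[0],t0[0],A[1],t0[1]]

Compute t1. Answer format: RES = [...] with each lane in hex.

→ t0 |8b|1e|b9|97|
→ t1 |97|8b|b9|1e|

RES = [0x97, 0x8b, 0xb9, 0x1e]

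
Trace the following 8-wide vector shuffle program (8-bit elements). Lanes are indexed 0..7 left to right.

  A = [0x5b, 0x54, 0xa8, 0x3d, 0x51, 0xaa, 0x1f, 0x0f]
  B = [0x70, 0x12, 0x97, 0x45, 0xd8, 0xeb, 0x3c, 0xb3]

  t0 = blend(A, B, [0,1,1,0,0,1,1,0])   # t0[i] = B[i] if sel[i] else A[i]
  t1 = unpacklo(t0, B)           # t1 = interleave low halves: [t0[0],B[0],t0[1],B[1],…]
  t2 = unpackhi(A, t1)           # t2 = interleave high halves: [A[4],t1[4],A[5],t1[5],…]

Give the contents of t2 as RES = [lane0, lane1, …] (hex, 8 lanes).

RES = [0x51, 0x97, 0xaa, 0x97, 0x1f, 0x3d, 0x0f, 0x45]

  t0: 5b 12 97 3d 51 eb 3c 0f
  t1: 5b 70 12 12 97 97 3d 45
  t2: 51 97 aa 97 1f 3d 0f 45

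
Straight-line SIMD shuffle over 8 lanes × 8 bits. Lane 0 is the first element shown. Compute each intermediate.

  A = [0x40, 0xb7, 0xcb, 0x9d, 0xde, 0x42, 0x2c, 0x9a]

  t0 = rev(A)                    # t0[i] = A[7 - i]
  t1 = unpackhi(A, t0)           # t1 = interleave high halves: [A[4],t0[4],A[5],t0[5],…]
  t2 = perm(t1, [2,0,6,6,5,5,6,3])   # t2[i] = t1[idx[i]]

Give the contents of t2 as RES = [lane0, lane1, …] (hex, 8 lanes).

RES = [ 0x42  0xde  0x9a  0x9a  0xb7  0xb7  0x9a  0xcb ]

t0 = [0x9a, 0x2c, 0x42, 0xde, 0x9d, 0xcb, 0xb7, 0x40]
t1 = [0xde, 0x9d, 0x42, 0xcb, 0x2c, 0xb7, 0x9a, 0x40]
t2 = [0x42, 0xde, 0x9a, 0x9a, 0xb7, 0xb7, 0x9a, 0xcb]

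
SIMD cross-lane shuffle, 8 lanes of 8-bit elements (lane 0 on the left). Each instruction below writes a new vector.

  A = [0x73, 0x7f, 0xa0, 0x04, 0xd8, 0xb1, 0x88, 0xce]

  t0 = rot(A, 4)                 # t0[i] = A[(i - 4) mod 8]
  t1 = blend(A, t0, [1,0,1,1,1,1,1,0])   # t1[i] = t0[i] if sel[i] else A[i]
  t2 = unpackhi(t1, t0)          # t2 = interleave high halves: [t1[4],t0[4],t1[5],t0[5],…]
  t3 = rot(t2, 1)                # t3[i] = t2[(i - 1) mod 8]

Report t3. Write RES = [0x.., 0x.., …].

RES = [0x04, 0x73, 0x73, 0x7f, 0x7f, 0xa0, 0xa0, 0xce]

→ t0 |d8|b1|88|ce|73|7f|a0|04|
→ t1 |d8|7f|88|ce|73|7f|a0|ce|
→ t2 |73|73|7f|7f|a0|a0|ce|04|
→ t3 |04|73|73|7f|7f|a0|a0|ce|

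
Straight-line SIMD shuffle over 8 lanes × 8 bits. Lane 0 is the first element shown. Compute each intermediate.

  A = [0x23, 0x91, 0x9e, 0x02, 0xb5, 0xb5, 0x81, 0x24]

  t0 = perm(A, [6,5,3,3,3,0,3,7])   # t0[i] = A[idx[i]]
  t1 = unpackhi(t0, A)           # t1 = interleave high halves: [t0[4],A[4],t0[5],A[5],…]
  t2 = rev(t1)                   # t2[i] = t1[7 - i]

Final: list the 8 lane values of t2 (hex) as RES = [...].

t0 = [0x81, 0xb5, 0x02, 0x02, 0x02, 0x23, 0x02, 0x24]
t1 = [0x02, 0xb5, 0x23, 0xb5, 0x02, 0x81, 0x24, 0x24]
t2 = [0x24, 0x24, 0x81, 0x02, 0xb5, 0x23, 0xb5, 0x02]

RES = [0x24, 0x24, 0x81, 0x02, 0xb5, 0x23, 0xb5, 0x02]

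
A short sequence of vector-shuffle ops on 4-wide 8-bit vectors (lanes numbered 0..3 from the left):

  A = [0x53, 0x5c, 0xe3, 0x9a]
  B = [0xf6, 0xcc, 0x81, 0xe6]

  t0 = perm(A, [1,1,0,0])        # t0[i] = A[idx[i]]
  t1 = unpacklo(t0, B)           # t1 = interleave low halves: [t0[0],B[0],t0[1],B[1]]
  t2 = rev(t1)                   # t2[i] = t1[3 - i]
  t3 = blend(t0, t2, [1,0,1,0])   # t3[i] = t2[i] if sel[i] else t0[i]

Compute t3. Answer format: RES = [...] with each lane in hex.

RES = [ 0xcc  0x5c  0xf6  0x53 ]

  t0: 5c 5c 53 53
  t1: 5c f6 5c cc
  t2: cc 5c f6 5c
  t3: cc 5c f6 53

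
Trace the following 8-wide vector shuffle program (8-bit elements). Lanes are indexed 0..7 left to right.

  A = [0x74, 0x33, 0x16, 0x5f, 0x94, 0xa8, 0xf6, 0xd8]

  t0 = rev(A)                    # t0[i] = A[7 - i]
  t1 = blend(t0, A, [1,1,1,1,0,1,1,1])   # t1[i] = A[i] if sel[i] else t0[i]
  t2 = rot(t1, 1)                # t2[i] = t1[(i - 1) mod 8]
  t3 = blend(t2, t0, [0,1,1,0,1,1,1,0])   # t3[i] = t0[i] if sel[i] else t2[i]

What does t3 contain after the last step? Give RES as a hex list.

RES = [0xd8, 0xf6, 0xa8, 0x16, 0x5f, 0x16, 0x33, 0xf6]

t0 = [0xd8, 0xf6, 0xa8, 0x94, 0x5f, 0x16, 0x33, 0x74]
t1 = [0x74, 0x33, 0x16, 0x5f, 0x5f, 0xa8, 0xf6, 0xd8]
t2 = [0xd8, 0x74, 0x33, 0x16, 0x5f, 0x5f, 0xa8, 0xf6]
t3 = [0xd8, 0xf6, 0xa8, 0x16, 0x5f, 0x16, 0x33, 0xf6]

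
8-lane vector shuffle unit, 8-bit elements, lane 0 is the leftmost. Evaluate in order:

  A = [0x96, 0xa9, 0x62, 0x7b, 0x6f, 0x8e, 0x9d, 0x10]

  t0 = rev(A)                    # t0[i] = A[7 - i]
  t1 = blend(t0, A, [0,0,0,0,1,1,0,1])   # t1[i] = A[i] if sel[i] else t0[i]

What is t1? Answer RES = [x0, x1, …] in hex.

→ t0 |10|9d|8e|6f|7b|62|a9|96|
→ t1 |10|9d|8e|6f|6f|8e|a9|10|

RES = [ 0x10  0x9d  0x8e  0x6f  0x6f  0x8e  0xa9  0x10 ]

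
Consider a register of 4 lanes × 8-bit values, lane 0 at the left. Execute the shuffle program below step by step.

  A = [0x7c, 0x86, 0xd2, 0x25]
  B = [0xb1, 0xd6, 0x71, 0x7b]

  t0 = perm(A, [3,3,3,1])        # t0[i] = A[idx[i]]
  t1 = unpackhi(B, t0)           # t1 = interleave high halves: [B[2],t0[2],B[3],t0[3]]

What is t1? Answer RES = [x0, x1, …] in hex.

RES = [ 0x71  0x25  0x7b  0x86 ]

  t0: 25 25 25 86
  t1: 71 25 7b 86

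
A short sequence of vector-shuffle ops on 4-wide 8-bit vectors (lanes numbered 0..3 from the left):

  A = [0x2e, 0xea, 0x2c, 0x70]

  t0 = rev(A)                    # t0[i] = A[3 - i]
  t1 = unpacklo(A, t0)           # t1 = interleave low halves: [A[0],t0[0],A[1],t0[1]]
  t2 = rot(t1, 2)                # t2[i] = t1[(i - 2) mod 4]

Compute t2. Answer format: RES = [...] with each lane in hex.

→ t0 |70|2c|ea|2e|
→ t1 |2e|70|ea|2c|
→ t2 |ea|2c|2e|70|

RES = [ 0xea  0x2c  0x2e  0x70 ]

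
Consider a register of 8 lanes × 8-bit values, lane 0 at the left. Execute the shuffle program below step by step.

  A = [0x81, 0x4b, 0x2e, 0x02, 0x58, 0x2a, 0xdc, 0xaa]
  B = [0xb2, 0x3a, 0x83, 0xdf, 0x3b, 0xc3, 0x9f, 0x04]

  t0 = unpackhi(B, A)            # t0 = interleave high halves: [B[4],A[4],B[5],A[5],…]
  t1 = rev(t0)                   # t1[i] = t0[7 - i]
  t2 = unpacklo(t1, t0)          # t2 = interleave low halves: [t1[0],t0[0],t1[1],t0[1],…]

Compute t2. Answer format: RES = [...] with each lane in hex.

→ t0 |3b|58|c3|2a|9f|dc|04|aa|
→ t1 |aa|04|dc|9f|2a|c3|58|3b|
→ t2 |aa|3b|04|58|dc|c3|9f|2a|

RES = [ 0xaa  0x3b  0x04  0x58  0xdc  0xc3  0x9f  0x2a ]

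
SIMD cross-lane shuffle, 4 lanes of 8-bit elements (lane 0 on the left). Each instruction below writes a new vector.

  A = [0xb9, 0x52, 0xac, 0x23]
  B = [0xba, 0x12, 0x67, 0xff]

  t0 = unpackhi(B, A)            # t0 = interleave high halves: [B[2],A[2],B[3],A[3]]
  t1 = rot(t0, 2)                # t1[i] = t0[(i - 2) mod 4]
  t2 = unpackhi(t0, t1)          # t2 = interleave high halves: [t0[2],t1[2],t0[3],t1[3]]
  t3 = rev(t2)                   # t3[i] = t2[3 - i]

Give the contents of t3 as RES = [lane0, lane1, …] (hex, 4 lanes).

→ t0 |67|ac|ff|23|
→ t1 |ff|23|67|ac|
→ t2 |ff|67|23|ac|
→ t3 |ac|23|67|ff|

RES = [ 0xac  0x23  0x67  0xff ]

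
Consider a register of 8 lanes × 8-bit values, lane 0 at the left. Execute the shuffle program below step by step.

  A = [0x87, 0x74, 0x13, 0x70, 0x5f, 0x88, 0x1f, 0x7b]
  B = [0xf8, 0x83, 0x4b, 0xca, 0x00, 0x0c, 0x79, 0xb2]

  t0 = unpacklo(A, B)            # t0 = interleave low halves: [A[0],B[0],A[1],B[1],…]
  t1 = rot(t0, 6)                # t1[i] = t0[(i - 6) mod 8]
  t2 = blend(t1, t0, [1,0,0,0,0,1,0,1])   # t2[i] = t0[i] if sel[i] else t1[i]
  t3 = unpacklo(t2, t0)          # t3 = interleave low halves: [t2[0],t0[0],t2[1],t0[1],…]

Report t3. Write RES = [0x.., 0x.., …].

  t0: 87 f8 74 83 13 4b 70 ca
  t1: 74 83 13 4b 70 ca 87 f8
  t2: 87 83 13 4b 70 4b 87 ca
  t3: 87 87 83 f8 13 74 4b 83

RES = [ 0x87  0x87  0x83  0xf8  0x13  0x74  0x4b  0x83 ]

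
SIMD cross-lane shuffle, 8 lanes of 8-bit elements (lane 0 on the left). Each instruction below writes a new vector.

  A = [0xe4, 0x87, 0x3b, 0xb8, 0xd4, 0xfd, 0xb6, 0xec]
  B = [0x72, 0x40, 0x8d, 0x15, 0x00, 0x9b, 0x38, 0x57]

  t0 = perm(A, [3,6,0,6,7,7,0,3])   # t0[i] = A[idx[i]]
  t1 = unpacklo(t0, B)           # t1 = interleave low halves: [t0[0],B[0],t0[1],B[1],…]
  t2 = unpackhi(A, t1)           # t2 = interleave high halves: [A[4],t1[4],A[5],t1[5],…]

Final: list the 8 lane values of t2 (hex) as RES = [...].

  t0: b8 b6 e4 b6 ec ec e4 b8
  t1: b8 72 b6 40 e4 8d b6 15
  t2: d4 e4 fd 8d b6 b6 ec 15

RES = [0xd4, 0xe4, 0xfd, 0x8d, 0xb6, 0xb6, 0xec, 0x15]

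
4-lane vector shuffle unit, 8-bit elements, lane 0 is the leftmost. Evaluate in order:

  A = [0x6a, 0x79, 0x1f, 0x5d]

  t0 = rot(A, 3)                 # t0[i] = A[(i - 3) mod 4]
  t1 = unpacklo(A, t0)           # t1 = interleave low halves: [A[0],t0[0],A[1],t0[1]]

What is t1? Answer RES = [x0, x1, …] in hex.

RES = [ 0x6a  0x79  0x79  0x1f ]

t0 = [0x79, 0x1f, 0x5d, 0x6a]
t1 = [0x6a, 0x79, 0x79, 0x1f]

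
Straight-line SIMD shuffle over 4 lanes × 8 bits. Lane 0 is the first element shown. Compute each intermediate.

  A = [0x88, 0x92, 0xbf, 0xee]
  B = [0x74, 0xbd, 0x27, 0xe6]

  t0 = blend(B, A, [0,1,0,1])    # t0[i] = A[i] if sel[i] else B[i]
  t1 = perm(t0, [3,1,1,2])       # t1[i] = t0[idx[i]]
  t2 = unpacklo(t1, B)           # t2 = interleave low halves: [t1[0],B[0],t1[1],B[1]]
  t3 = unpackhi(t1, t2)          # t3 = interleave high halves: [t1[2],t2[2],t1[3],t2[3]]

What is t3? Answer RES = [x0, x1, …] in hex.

  t0: 74 92 27 ee
  t1: ee 92 92 27
  t2: ee 74 92 bd
  t3: 92 92 27 bd

RES = [0x92, 0x92, 0x27, 0xbd]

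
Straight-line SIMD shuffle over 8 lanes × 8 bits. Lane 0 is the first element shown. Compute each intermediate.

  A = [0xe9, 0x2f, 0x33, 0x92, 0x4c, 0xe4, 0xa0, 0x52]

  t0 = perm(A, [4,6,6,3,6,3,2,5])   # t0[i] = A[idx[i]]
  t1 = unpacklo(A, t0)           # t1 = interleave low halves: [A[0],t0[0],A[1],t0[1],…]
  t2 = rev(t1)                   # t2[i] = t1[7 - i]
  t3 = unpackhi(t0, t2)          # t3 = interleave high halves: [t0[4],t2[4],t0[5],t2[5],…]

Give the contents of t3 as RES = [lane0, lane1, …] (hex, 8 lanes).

t0 = [0x4c, 0xa0, 0xa0, 0x92, 0xa0, 0x92, 0x33, 0xe4]
t1 = [0xe9, 0x4c, 0x2f, 0xa0, 0x33, 0xa0, 0x92, 0x92]
t2 = [0x92, 0x92, 0xa0, 0x33, 0xa0, 0x2f, 0x4c, 0xe9]
t3 = [0xa0, 0xa0, 0x92, 0x2f, 0x33, 0x4c, 0xe4, 0xe9]

RES = [0xa0, 0xa0, 0x92, 0x2f, 0x33, 0x4c, 0xe4, 0xe9]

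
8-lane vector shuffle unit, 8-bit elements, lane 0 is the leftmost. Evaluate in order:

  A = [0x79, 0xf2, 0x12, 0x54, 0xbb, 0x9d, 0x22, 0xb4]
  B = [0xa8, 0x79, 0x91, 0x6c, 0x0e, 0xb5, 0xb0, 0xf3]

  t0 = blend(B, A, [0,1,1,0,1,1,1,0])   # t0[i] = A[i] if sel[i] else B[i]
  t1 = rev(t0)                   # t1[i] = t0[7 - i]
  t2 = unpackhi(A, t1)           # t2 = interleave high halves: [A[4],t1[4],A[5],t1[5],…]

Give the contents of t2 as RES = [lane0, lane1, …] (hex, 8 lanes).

RES = [ 0xbb  0x6c  0x9d  0x12  0x22  0xf2  0xb4  0xa8 ]

  t0: a8 f2 12 6c bb 9d 22 f3
  t1: f3 22 9d bb 6c 12 f2 a8
  t2: bb 6c 9d 12 22 f2 b4 a8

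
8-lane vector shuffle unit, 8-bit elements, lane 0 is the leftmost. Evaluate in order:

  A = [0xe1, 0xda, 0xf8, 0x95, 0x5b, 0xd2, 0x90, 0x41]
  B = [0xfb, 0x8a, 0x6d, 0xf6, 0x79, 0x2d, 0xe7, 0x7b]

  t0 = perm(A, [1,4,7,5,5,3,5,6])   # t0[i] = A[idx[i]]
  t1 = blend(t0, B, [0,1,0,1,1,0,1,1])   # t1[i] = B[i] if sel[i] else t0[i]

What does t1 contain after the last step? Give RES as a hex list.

RES = [0xda, 0x8a, 0x41, 0xf6, 0x79, 0x95, 0xe7, 0x7b]

t0 = [0xda, 0x5b, 0x41, 0xd2, 0xd2, 0x95, 0xd2, 0x90]
t1 = [0xda, 0x8a, 0x41, 0xf6, 0x79, 0x95, 0xe7, 0x7b]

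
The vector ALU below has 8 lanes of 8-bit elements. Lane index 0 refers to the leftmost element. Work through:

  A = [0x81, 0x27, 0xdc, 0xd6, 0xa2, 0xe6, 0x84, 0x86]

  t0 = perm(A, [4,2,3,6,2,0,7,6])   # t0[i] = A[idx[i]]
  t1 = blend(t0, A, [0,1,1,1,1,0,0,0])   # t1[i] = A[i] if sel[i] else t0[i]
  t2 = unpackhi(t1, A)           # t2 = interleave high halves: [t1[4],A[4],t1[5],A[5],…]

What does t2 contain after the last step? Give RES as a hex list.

RES = [0xa2, 0xa2, 0x81, 0xe6, 0x86, 0x84, 0x84, 0x86]

→ t0 |a2|dc|d6|84|dc|81|86|84|
→ t1 |a2|27|dc|d6|a2|81|86|84|
→ t2 |a2|a2|81|e6|86|84|84|86|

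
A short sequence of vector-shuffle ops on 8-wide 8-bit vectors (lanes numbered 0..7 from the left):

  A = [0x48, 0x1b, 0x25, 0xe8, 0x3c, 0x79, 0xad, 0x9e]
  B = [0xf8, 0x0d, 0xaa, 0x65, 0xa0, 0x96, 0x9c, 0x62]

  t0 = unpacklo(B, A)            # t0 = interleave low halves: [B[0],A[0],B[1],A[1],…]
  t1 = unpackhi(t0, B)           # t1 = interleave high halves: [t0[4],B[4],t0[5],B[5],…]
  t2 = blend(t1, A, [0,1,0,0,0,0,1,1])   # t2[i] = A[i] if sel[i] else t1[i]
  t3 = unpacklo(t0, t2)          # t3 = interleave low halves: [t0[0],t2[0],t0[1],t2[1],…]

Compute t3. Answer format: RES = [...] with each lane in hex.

  t0: f8 48 0d 1b aa 25 65 e8
  t1: aa a0 25 96 65 9c e8 62
  t2: aa 1b 25 96 65 9c ad 9e
  t3: f8 aa 48 1b 0d 25 1b 96

RES = [ 0xf8  0xaa  0x48  0x1b  0x0d  0x25  0x1b  0x96 ]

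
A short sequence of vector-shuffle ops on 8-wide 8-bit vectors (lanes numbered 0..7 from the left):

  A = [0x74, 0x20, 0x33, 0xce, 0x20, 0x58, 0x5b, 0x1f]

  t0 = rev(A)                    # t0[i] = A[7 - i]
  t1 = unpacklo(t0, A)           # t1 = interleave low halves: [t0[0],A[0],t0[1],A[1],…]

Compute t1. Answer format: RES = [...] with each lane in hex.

RES = [0x1f, 0x74, 0x5b, 0x20, 0x58, 0x33, 0x20, 0xce]

→ t0 |1f|5b|58|20|ce|33|20|74|
→ t1 |1f|74|5b|20|58|33|20|ce|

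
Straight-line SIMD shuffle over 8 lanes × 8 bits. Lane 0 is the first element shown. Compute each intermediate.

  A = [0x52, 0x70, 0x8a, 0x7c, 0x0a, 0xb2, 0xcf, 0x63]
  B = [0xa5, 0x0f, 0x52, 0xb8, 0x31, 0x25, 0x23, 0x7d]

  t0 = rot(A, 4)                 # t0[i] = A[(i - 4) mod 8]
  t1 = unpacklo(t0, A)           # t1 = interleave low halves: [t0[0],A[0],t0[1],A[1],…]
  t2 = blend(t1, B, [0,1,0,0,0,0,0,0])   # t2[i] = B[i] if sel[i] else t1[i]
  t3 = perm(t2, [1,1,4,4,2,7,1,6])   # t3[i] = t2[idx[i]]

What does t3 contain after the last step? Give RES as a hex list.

→ t0 |0a|b2|cf|63|52|70|8a|7c|
→ t1 |0a|52|b2|70|cf|8a|63|7c|
→ t2 |0a|0f|b2|70|cf|8a|63|7c|
→ t3 |0f|0f|cf|cf|b2|7c|0f|63|

RES = [0x0f, 0x0f, 0xcf, 0xcf, 0xb2, 0x7c, 0x0f, 0x63]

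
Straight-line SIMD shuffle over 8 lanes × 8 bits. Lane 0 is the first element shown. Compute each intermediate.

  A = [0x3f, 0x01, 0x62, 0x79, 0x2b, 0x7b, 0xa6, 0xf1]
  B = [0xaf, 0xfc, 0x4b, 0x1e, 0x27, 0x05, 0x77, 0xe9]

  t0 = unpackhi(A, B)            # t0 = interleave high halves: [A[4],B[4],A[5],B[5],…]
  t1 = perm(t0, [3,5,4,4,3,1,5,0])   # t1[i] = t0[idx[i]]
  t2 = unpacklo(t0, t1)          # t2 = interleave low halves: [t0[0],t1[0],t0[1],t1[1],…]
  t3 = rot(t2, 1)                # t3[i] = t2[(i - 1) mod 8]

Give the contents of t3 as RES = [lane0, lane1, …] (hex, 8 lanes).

t0 = [0x2b, 0x27, 0x7b, 0x05, 0xa6, 0x77, 0xf1, 0xe9]
t1 = [0x05, 0x77, 0xa6, 0xa6, 0x05, 0x27, 0x77, 0x2b]
t2 = [0x2b, 0x05, 0x27, 0x77, 0x7b, 0xa6, 0x05, 0xa6]
t3 = [0xa6, 0x2b, 0x05, 0x27, 0x77, 0x7b, 0xa6, 0x05]

RES = [0xa6, 0x2b, 0x05, 0x27, 0x77, 0x7b, 0xa6, 0x05]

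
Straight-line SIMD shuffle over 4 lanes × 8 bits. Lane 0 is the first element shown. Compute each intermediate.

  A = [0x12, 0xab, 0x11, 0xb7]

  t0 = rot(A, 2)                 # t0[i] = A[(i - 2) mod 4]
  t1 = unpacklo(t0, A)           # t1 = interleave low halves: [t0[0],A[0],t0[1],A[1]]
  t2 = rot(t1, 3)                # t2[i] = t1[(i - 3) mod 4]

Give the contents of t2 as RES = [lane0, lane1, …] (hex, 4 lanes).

RES = [ 0x12  0xb7  0xab  0x11 ]

t0 = [0x11, 0xb7, 0x12, 0xab]
t1 = [0x11, 0x12, 0xb7, 0xab]
t2 = [0x12, 0xb7, 0xab, 0x11]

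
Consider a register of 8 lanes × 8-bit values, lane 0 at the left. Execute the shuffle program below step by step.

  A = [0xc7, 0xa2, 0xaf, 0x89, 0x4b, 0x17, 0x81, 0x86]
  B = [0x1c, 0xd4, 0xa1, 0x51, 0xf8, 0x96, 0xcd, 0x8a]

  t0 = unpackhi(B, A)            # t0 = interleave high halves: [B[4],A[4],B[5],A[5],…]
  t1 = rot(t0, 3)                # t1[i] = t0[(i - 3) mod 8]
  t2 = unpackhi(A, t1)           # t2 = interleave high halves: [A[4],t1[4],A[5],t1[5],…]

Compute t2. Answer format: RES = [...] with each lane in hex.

RES = [ 0x4b  0x4b  0x17  0x96  0x81  0x17  0x86  0xcd ]

→ t0 |f8|4b|96|17|cd|81|8a|86|
→ t1 |81|8a|86|f8|4b|96|17|cd|
→ t2 |4b|4b|17|96|81|17|86|cd|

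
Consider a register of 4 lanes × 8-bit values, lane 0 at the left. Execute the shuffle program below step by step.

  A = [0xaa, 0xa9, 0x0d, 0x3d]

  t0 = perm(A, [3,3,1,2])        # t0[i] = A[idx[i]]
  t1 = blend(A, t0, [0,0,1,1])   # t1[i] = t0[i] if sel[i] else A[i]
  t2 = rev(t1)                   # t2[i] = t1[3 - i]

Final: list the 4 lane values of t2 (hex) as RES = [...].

  t0: 3d 3d a9 0d
  t1: aa a9 a9 0d
  t2: 0d a9 a9 aa

RES = [0x0d, 0xa9, 0xa9, 0xaa]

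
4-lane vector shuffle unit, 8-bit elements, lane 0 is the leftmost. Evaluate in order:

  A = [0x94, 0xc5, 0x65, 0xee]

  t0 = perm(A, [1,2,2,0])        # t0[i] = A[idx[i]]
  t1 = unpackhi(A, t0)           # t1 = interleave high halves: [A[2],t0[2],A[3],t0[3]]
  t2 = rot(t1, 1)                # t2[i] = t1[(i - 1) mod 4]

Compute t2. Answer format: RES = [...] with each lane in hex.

  t0: c5 65 65 94
  t1: 65 65 ee 94
  t2: 94 65 65 ee

RES = [0x94, 0x65, 0x65, 0xee]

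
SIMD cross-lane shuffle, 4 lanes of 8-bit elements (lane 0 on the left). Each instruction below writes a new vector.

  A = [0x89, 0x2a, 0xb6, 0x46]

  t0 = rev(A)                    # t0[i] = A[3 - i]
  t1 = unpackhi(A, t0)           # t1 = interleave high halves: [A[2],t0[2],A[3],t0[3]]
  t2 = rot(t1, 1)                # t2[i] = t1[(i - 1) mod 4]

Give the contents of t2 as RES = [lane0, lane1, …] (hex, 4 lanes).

RES = [0x89, 0xb6, 0x2a, 0x46]

t0 = [0x46, 0xb6, 0x2a, 0x89]
t1 = [0xb6, 0x2a, 0x46, 0x89]
t2 = [0x89, 0xb6, 0x2a, 0x46]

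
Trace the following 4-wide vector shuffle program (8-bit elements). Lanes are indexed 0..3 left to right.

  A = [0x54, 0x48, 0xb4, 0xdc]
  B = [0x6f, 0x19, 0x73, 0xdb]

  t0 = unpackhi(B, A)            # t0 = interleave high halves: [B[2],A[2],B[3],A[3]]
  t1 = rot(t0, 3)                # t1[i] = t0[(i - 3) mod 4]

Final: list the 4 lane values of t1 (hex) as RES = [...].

  t0: 73 b4 db dc
  t1: b4 db dc 73

RES = [ 0xb4  0xdb  0xdc  0x73 ]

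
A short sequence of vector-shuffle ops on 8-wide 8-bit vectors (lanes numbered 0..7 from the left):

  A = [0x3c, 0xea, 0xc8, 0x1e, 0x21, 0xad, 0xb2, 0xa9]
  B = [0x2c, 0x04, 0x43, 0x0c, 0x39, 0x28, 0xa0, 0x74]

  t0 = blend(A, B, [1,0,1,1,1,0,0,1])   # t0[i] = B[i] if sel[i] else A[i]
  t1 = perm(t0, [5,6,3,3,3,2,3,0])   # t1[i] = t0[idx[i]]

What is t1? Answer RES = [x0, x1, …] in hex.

RES = [0xad, 0xb2, 0x0c, 0x0c, 0x0c, 0x43, 0x0c, 0x2c]

→ t0 |2c|ea|43|0c|39|ad|b2|74|
→ t1 |ad|b2|0c|0c|0c|43|0c|2c|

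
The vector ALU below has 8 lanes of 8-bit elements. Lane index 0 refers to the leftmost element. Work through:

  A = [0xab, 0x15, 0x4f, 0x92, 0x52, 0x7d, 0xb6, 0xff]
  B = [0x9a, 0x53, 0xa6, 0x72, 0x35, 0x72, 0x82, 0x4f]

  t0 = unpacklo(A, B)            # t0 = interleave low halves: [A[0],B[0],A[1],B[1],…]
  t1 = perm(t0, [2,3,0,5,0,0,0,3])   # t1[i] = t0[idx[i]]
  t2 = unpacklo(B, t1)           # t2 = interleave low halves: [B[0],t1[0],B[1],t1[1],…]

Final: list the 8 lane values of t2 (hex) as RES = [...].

RES = [ 0x9a  0x15  0x53  0x53  0xa6  0xab  0x72  0xa6 ]

→ t0 |ab|9a|15|53|4f|a6|92|72|
→ t1 |15|53|ab|a6|ab|ab|ab|53|
→ t2 |9a|15|53|53|a6|ab|72|a6|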